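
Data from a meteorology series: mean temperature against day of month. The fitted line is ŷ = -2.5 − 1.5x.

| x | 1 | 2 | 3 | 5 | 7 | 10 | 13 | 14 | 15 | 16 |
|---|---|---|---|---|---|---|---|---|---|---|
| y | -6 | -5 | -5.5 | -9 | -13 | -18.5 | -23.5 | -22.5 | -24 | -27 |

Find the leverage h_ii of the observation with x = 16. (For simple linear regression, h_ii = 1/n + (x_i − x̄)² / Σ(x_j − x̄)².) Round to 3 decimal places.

x̄ = (1 + 2 + 3 + 5 + 7 + 10 + 13 + 14 + 15 + 16)/10 = 8.6
Σ(x − x̄)² = 57.76 + 43.56 + 31.36 + 12.96 + 2.56 + 1.96 + 19.36 + 29.16 + 40.96 + 54.76 = 294.4
h = 1/10 + (7.4)²/294.4 = 0.1 + 0.186005 = 0.286

h = 0.286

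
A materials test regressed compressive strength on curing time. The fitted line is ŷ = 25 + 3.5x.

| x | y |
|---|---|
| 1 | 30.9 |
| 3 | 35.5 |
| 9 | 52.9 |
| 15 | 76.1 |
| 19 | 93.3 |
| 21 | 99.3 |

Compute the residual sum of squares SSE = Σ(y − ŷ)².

SSE = 24.56

x=1: ŷ = 25 + 3.5·1 = 28.5; r = 30.9 − 28.5 = 2.4
x=3: ŷ = 25 + 3.5·3 = 35.5; r = 35.5 − 35.5 = 0
x=9: ŷ = 25 + 3.5·9 = 56.5; r = 52.9 − 56.5 = -3.6
x=15: ŷ = 25 + 3.5·15 = 77.5; r = 76.1 − 77.5 = -1.4
x=19: ŷ = 25 + 3.5·19 = 91.5; r = 93.3 − 91.5 = 1.8
x=21: ŷ = 25 + 3.5·21 = 98.5; r = 99.3 − 98.5 = 0.8
SSE = 5.76 + 0 + 12.96 + 1.96 + 3.24 + 0.64 = 24.56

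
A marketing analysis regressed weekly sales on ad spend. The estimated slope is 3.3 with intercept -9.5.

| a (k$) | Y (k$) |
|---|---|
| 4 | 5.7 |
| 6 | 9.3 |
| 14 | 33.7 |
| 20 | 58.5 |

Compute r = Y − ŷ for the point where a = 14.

ŷ = -9.5 + 3.3·14 = 36.7
r = 33.7 − 36.7 = -3

r = -3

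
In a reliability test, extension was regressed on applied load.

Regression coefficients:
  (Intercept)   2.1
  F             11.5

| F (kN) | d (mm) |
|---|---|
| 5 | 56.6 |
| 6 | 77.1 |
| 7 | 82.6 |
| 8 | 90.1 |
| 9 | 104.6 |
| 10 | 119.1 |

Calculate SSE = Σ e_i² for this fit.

F=5: ŷ = 2.1 + 11.5·5 = 59.6; e = 56.6 − 59.6 = -3
F=6: ŷ = 2.1 + 11.5·6 = 71.1; e = 77.1 − 71.1 = 6
F=7: ŷ = 2.1 + 11.5·7 = 82.6; e = 82.6 − 82.6 = 0
F=8: ŷ = 2.1 + 11.5·8 = 94.1; e = 90.1 − 94.1 = -4
F=9: ŷ = 2.1 + 11.5·9 = 105.6; e = 104.6 − 105.6 = -1
F=10: ŷ = 2.1 + 11.5·10 = 117.1; e = 119.1 − 117.1 = 2
SSE = 9 + 36 + 0 + 16 + 1 + 4 = 66

SSE = 66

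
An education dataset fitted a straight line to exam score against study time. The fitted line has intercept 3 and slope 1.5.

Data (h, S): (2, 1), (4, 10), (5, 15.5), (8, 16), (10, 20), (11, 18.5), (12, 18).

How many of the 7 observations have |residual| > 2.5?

3

h=2: Ŝ = 3 + 1.5·2 = 6; r = 1 − 6 = -5
h=4: Ŝ = 3 + 1.5·4 = 9; r = 10 − 9 = 1
h=5: Ŝ = 3 + 1.5·5 = 10.5; r = 15.5 − 10.5 = 5
h=8: Ŝ = 3 + 1.5·8 = 15; r = 16 − 15 = 1
h=10: Ŝ = 3 + 1.5·10 = 18; r = 20 − 18 = 2
h=11: Ŝ = 3 + 1.5·11 = 19.5; r = 18.5 − 19.5 = -1
h=12: Ŝ = 3 + 1.5·12 = 21; r = 18 − 21 = -3
|r| > 2.5: h=2 (|r|=5), h=5 (|r|=5), h=12 (|r|=3) → 3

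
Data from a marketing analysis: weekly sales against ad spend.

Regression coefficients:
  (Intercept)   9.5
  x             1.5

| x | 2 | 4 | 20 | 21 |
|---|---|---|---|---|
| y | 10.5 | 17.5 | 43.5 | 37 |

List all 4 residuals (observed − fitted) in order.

x=2: ŷ = 9.5 + 1.5·2 = 12.5; r = 10.5 − 12.5 = -2
x=4: ŷ = 9.5 + 1.5·4 = 15.5; r = 17.5 − 15.5 = 2
x=20: ŷ = 9.5 + 1.5·20 = 39.5; r = 43.5 − 39.5 = 4
x=21: ŷ = 9.5 + 1.5·21 = 41; r = 37 − 41 = -4

-2, 2, 4, -4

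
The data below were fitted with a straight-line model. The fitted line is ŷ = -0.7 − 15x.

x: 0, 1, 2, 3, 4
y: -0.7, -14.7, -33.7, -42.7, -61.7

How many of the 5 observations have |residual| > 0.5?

4

x=0: ŷ = -0.7 − 15·0 = -0.7; r = -0.7 − (-0.7) = 0
x=1: ŷ = -0.7 − 15·1 = -15.7; r = -14.7 − (-15.7) = 1
x=2: ŷ = -0.7 − 15·2 = -30.7; r = -33.7 − (-30.7) = -3
x=3: ŷ = -0.7 − 15·3 = -45.7; r = -42.7 − (-45.7) = 3
x=4: ŷ = -0.7 − 15·4 = -60.7; r = -61.7 − (-60.7) = -1
|r| > 0.5: x=1 (|r|=1), x=2 (|r|=3), x=3 (|r|=3), x=4 (|r|=1) → 4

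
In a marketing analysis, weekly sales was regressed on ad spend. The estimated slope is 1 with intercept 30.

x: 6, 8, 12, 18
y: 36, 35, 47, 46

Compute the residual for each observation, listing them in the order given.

x=6: ŷ = 30 + 6 = 36; e = 36 − 36 = 0
x=8: ŷ = 30 + 8 = 38; e = 35 − 38 = -3
x=12: ŷ = 30 + 12 = 42; e = 47 − 42 = 5
x=18: ŷ = 30 + 18 = 48; e = 46 − 48 = -2

0, -3, 5, -2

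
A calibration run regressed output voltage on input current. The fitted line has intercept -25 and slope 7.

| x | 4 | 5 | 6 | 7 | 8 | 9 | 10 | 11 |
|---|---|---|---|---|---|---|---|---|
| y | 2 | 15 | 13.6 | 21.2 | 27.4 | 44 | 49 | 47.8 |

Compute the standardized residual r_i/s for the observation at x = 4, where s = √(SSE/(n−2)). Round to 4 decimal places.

-0.2165

x=4: ŷ = -25 + 7·4 = 3; r = 2 − 3 = -1
x=5: ŷ = -25 + 7·5 = 10; r = 15 − 10 = 5
x=6: ŷ = -25 + 7·6 = 17; r = 13.6 − 17 = -3.4
x=7: ŷ = -25 + 7·7 = 24; r = 21.2 − 24 = -2.8
x=8: ŷ = -25 + 7·8 = 31; r = 27.4 − 31 = -3.6
x=9: ŷ = -25 + 7·9 = 38; r = 44 − 38 = 6
x=10: ŷ = -25 + 7·10 = 45; r = 49 − 45 = 4
x=11: ŷ = -25 + 7·11 = 52; r = 47.8 − 52 = -4.2
SSE = 1 + 25 + 11.56 + 7.84 + 12.96 + 36 + 16 + 17.64 = 128
s = √(128/6) = 4.6188
r/s = -1 / 4.6188 = -0.2165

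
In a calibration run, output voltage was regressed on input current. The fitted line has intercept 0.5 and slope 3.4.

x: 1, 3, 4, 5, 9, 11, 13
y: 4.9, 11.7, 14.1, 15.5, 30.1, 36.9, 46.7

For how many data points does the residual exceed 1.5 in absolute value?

x=1: ŷ = 0.5 + 3.4·1 = 3.9; r = 4.9 − 3.9 = 1
x=3: ŷ = 0.5 + 3.4·3 = 10.7; r = 11.7 − 10.7 = 1
x=4: ŷ = 0.5 + 3.4·4 = 14.1; r = 14.1 − 14.1 = 0
x=5: ŷ = 0.5 + 3.4·5 = 17.5; r = 15.5 − 17.5 = -2
x=9: ŷ = 0.5 + 3.4·9 = 31.1; r = 30.1 − 31.1 = -1
x=11: ŷ = 0.5 + 3.4·11 = 37.9; r = 36.9 − 37.9 = -1
x=13: ŷ = 0.5 + 3.4·13 = 44.7; r = 46.7 − 44.7 = 2
|r| > 1.5: x=5 (|r|=2), x=13 (|r|=2) → 2

2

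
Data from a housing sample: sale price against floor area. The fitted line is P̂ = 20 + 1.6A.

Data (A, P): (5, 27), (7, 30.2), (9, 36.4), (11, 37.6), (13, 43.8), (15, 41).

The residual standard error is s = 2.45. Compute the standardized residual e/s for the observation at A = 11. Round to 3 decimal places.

0.000

P̂ = 20 + 1.6·11 = 37.6
e = 37.6 − 37.6 = 0
e/s = 0 / 2.45 = 0.000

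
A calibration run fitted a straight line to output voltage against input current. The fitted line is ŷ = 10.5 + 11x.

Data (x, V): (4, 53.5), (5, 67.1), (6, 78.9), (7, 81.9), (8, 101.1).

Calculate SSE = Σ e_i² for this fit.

x=4: ŷ = 10.5 + 11·4 = 54.5; e = 53.5 − 54.5 = -1
x=5: ŷ = 10.5 + 11·5 = 65.5; e = 67.1 − 65.5 = 1.6
x=6: ŷ = 10.5 + 11·6 = 76.5; e = 78.9 − 76.5 = 2.4
x=7: ŷ = 10.5 + 11·7 = 87.5; e = 81.9 − 87.5 = -5.6
x=8: ŷ = 10.5 + 11·8 = 98.5; e = 101.1 − 98.5 = 2.6
SSE = 1 + 2.56 + 5.76 + 31.36 + 6.76 = 47.44

SSE = 47.44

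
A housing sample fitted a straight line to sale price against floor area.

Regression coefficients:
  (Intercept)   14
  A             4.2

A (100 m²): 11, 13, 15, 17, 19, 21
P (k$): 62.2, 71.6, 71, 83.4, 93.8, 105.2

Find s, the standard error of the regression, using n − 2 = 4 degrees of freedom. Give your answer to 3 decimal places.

A=11: P̂ = 14 + 4.2·11 = 60.2; r = 62.2 − 60.2 = 2
A=13: P̂ = 14 + 4.2·13 = 68.6; r = 71.6 − 68.6 = 3
A=15: P̂ = 14 + 4.2·15 = 77; r = 71 − 77 = -6
A=17: P̂ = 14 + 4.2·17 = 85.4; r = 83.4 − 85.4 = -2
A=19: P̂ = 14 + 4.2·19 = 93.8; r = 93.8 − 93.8 = 0
A=21: P̂ = 14 + 4.2·21 = 102.2; r = 105.2 − 102.2 = 3
SSE = 4 + 9 + 36 + 4 + 0 + 9 = 62
s = √(62/4) = √15.5 ≈ 3.937

s = 3.937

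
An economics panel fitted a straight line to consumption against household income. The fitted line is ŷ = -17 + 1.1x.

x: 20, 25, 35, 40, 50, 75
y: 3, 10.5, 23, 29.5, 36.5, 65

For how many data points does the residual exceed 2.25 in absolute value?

x=20: ŷ = -17 + 1.1·20 = 5; e = 3 − 5 = -2
x=25: ŷ = -17 + 1.1·25 = 10.5; e = 10.5 − 10.5 = 0
x=35: ŷ = -17 + 1.1·35 = 21.5; e = 23 − 21.5 = 1.5
x=40: ŷ = -17 + 1.1·40 = 27; e = 29.5 − 27 = 2.5
x=50: ŷ = -17 + 1.1·50 = 38; e = 36.5 − 38 = -1.5
x=75: ŷ = -17 + 1.1·75 = 65.5; e = 65 − 65.5 = -0.5
|e| > 2.25: x=40 (|e|=2.5) → 1

1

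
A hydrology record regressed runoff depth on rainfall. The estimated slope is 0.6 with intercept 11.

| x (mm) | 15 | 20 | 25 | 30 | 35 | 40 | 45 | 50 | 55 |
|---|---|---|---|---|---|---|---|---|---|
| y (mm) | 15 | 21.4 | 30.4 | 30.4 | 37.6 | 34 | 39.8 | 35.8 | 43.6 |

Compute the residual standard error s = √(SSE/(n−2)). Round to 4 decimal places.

x=15: ŷ = 11 + 0.6·15 = 20; r = 15 − 20 = -5
x=20: ŷ = 11 + 0.6·20 = 23; r = 21.4 − 23 = -1.6
x=25: ŷ = 11 + 0.6·25 = 26; r = 30.4 − 26 = 4.4
x=30: ŷ = 11 + 0.6·30 = 29; r = 30.4 − 29 = 1.4
x=35: ŷ = 11 + 0.6·35 = 32; r = 37.6 − 32 = 5.6
x=40: ŷ = 11 + 0.6·40 = 35; r = 34 − 35 = -1
x=45: ŷ = 11 + 0.6·45 = 38; r = 39.8 − 38 = 1.8
x=50: ŷ = 11 + 0.6·50 = 41; r = 35.8 − 41 = -5.2
x=55: ŷ = 11 + 0.6·55 = 44; r = 43.6 − 44 = -0.4
SSE = 25 + 2.56 + 19.36 + 1.96 + 31.36 + 1 + 3.24 + 27.04 + 0.16 = 111.68
s = √(111.68/7) = √15.9543 ≈ 3.9943

s = 3.9943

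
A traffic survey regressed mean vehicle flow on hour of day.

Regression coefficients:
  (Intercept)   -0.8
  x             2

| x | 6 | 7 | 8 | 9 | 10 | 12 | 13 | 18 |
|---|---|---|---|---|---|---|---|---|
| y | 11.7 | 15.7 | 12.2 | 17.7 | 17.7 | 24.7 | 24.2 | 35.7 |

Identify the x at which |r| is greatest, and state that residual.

x = 8, r = -3

x=6: ŷ = -0.8 + 2·6 = 11.2; r = 11.7 − 11.2 = 0.5
x=7: ŷ = -0.8 + 2·7 = 13.2; r = 15.7 − 13.2 = 2.5
x=8: ŷ = -0.8 + 2·8 = 15.2; r = 12.2 − 15.2 = -3
x=9: ŷ = -0.8 + 2·9 = 17.2; r = 17.7 − 17.2 = 0.5
x=10: ŷ = -0.8 + 2·10 = 19.2; r = 17.7 − 19.2 = -1.5
x=12: ŷ = -0.8 + 2·12 = 23.2; r = 24.7 − 23.2 = 1.5
x=13: ŷ = -0.8 + 2·13 = 25.2; r = 24.2 − 25.2 = -1
x=18: ŷ = -0.8 + 2·18 = 35.2; r = 35.7 − 35.2 = 0.5
Largest |r| is 3 at x = 8, residual -3.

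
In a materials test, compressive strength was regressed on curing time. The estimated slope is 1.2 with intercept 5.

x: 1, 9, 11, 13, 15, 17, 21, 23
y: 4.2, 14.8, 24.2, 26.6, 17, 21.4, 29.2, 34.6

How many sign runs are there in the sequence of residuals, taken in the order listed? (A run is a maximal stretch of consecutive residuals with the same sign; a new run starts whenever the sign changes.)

4 runs

x=1: ŷ = 5 + 1.2·1 = 6.2; r = 4.2 − 6.2 = -2
x=9: ŷ = 5 + 1.2·9 = 15.8; r = 14.8 − 15.8 = -1
x=11: ŷ = 5 + 1.2·11 = 18.2; r = 24.2 − 18.2 = 6
x=13: ŷ = 5 + 1.2·13 = 20.6; r = 26.6 − 20.6 = 6
x=15: ŷ = 5 + 1.2·15 = 23; r = 17 − 23 = -6
x=17: ŷ = 5 + 1.2·17 = 25.4; r = 21.4 − 25.4 = -4
x=21: ŷ = 5 + 1.2·21 = 30.2; r = 29.2 − 30.2 = -1
x=23: ŷ = 5 + 1.2·23 = 32.6; r = 34.6 − 32.6 = 2
Signs: − − + + − − − +
Runs: −×2, +×2, −×3, +×1 → 4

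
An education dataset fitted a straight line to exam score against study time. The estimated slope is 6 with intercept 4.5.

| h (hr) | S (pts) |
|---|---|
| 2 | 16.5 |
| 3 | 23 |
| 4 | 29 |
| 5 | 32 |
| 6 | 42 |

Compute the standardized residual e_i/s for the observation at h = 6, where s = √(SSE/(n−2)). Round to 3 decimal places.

h=2: Ŝ = 4.5 + 6·2 = 16.5; e = 16.5 − 16.5 = 0
h=3: Ŝ = 4.5 + 6·3 = 22.5; e = 23 − 22.5 = 0.5
h=4: Ŝ = 4.5 + 6·4 = 28.5; e = 29 − 28.5 = 0.5
h=5: Ŝ = 4.5 + 6·5 = 34.5; e = 32 − 34.5 = -2.5
h=6: Ŝ = 4.5 + 6·6 = 40.5; e = 42 − 40.5 = 1.5
SSE = 0 + 0.25 + 0.25 + 6.25 + 2.25 = 9
s = √(9/3) = 1.73205
e/s = 1.5 / 1.73205 = 0.866

0.866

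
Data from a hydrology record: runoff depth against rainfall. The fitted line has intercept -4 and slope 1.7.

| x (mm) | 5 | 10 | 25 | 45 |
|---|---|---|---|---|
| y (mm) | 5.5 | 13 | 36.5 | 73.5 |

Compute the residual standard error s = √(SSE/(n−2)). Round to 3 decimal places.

x=5: ŷ = -4 + 1.7·5 = 4.5; r = 5.5 − 4.5 = 1
x=10: ŷ = -4 + 1.7·10 = 13; r = 13 − 13 = 0
x=25: ŷ = -4 + 1.7·25 = 38.5; r = 36.5 − 38.5 = -2
x=45: ŷ = -4 + 1.7·45 = 72.5; r = 73.5 − 72.5 = 1
SSE = 1 + 0 + 4 + 1 = 6
s = √(6/2) = √3 ≈ 1.732

s = 1.732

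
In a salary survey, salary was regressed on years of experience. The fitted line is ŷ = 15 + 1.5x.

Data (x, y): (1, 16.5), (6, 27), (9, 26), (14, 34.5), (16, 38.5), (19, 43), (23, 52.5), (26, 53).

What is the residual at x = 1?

ŷ = 15 + 1.5·1 = 16.5
e = 16.5 − 16.5 = 0

e = 0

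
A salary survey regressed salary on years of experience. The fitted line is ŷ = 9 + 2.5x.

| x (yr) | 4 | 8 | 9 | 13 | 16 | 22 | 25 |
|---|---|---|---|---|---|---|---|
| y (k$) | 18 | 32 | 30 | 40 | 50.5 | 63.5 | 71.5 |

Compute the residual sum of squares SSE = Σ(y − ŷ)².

SSE = 17

x=4: ŷ = 9 + 2.5·4 = 19; e = 18 − 19 = -1
x=8: ŷ = 9 + 2.5·8 = 29; e = 32 − 29 = 3
x=9: ŷ = 9 + 2.5·9 = 31.5; e = 30 − 31.5 = -1.5
x=13: ŷ = 9 + 2.5·13 = 41.5; e = 40 − 41.5 = -1.5
x=16: ŷ = 9 + 2.5·16 = 49; e = 50.5 − 49 = 1.5
x=22: ŷ = 9 + 2.5·22 = 64; e = 63.5 − 64 = -0.5
x=25: ŷ = 9 + 2.5·25 = 71.5; e = 71.5 − 71.5 = 0
SSE = 1 + 9 + 2.25 + 2.25 + 2.25 + 0.25 + 0 = 17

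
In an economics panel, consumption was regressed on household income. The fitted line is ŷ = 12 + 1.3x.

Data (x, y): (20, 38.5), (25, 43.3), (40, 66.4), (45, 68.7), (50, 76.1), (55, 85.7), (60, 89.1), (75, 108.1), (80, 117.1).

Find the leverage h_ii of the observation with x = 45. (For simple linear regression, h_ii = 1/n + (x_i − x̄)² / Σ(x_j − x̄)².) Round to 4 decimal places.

h = 0.1187

x̄ = (20 + 25 + 40 + 45 + 50 + 55 + 60 + 75 + 80)/9 = 50
Σ(x − x̄)² = 900 + 625 + 100 + 25 + 0 + 25 + 100 + 625 + 900 = 3300
h = 1/9 + (-5)²/3300 = 0.111111 + 0.00757576 = 0.1187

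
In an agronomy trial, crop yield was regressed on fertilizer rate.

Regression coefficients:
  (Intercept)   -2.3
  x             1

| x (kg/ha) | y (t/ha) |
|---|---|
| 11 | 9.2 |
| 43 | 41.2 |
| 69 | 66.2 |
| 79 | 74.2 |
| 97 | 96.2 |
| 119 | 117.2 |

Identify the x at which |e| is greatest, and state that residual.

x=11: ŷ = -2.3 + 11 = 8.7; e = 9.2 − 8.7 = 0.5
x=43: ŷ = -2.3 + 43 = 40.7; e = 41.2 − 40.7 = 0.5
x=69: ŷ = -2.3 + 69 = 66.7; e = 66.2 − 66.7 = -0.5
x=79: ŷ = -2.3 + 79 = 76.7; e = 74.2 − 76.7 = -2.5
x=97: ŷ = -2.3 + 97 = 94.7; e = 96.2 − 94.7 = 1.5
x=119: ŷ = -2.3 + 119 = 116.7; e = 117.2 − 116.7 = 0.5
Largest |e| is 2.5 at x = 79, residual -2.5.

x = 79, e = -2.5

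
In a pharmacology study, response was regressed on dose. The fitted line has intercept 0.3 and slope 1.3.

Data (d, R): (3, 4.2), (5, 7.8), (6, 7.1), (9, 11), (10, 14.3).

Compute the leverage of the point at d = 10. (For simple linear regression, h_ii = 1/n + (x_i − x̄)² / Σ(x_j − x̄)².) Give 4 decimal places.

h = 0.5482

d̄ = (3 + 5 + 6 + 9 + 10)/5 = 6.6
Σ(d − d̄)² = 12.96 + 2.56 + 0.36 + 5.76 + 11.56 = 33.2
h = 1/5 + (3.4)²/33.2 = 0.2 + 0.348193 = 0.5482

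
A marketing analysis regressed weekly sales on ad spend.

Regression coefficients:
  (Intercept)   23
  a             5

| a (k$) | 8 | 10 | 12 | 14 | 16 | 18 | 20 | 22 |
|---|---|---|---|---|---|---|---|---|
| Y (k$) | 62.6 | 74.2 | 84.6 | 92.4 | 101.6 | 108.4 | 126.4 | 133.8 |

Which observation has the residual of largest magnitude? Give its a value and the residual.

a=8: ŷ = 23 + 5·8 = 63; r = 62.6 − 63 = -0.4
a=10: ŷ = 23 + 5·10 = 73; r = 74.2 − 73 = 1.2
a=12: ŷ = 23 + 5·12 = 83; r = 84.6 − 83 = 1.6
a=14: ŷ = 23 + 5·14 = 93; r = 92.4 − 93 = -0.6
a=16: ŷ = 23 + 5·16 = 103; r = 101.6 − 103 = -1.4
a=18: ŷ = 23 + 5·18 = 113; r = 108.4 − 113 = -4.6
a=20: ŷ = 23 + 5·20 = 123; r = 126.4 − 123 = 3.4
a=22: ŷ = 23 + 5·22 = 133; r = 133.8 − 133 = 0.8
Largest |r| is 4.6 at a = 18, residual -4.6.

a = 18, r = -4.6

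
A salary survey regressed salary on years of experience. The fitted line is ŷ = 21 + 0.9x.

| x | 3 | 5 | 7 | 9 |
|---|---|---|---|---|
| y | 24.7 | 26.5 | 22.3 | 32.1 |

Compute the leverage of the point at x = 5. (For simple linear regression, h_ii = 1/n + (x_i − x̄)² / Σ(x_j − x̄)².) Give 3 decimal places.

h = 0.300

x̄ = (3 + 5 + 7 + 9)/4 = 6
Σ(x − x̄)² = 9 + 1 + 1 + 9 = 20
h = 1/4 + (-1)²/20 = 0.25 + 0.05 = 0.300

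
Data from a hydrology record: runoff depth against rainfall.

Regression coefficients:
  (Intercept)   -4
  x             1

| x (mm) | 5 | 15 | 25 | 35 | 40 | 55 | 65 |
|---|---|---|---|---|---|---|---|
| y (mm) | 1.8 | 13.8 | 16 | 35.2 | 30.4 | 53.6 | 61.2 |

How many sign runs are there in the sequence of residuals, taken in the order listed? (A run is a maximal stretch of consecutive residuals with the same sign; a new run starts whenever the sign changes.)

5 runs

x=5: ŷ = -4 + 5 = 1; r = 1.8 − 1 = 0.8
x=15: ŷ = -4 + 15 = 11; r = 13.8 − 11 = 2.8
x=25: ŷ = -4 + 25 = 21; r = 16 − 21 = -5
x=35: ŷ = -4 + 35 = 31; r = 35.2 − 31 = 4.2
x=40: ŷ = -4 + 40 = 36; r = 30.4 − 36 = -5.6
x=55: ŷ = -4 + 55 = 51; r = 53.6 − 51 = 2.6
x=65: ŷ = -4 + 65 = 61; r = 61.2 − 61 = 0.2
Signs: + + − + − + +
Runs: +×2, −×1, +×1, −×1, +×2 → 5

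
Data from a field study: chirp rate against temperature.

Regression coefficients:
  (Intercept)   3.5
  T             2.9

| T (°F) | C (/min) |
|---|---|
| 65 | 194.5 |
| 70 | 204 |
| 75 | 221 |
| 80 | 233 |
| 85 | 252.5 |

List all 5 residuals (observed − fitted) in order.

T=65: Ĉ = 3.5 + 2.9·65 = 192; e = 194.5 − 192 = 2.5
T=70: Ĉ = 3.5 + 2.9·70 = 206.5; e = 204 − 206.5 = -2.5
T=75: Ĉ = 3.5 + 2.9·75 = 221; e = 221 − 221 = 0
T=80: Ĉ = 3.5 + 2.9·80 = 235.5; e = 233 − 235.5 = -2.5
T=85: Ĉ = 3.5 + 2.9·85 = 250; e = 252.5 − 250 = 2.5

2.5, -2.5, 0, -2.5, 2.5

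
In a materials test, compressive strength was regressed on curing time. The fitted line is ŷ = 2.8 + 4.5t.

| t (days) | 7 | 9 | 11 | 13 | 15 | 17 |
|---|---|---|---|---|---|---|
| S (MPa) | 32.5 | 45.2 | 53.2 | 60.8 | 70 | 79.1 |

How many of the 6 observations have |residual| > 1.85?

1

t=7: ŷ = 2.8 + 4.5·7 = 34.3; e = 32.5 − 34.3 = -1.8
t=9: ŷ = 2.8 + 4.5·9 = 43.3; e = 45.2 − 43.3 = 1.9
t=11: ŷ = 2.8 + 4.5·11 = 52.3; e = 53.2 − 52.3 = 0.9
t=13: ŷ = 2.8 + 4.5·13 = 61.3; e = 60.8 − 61.3 = -0.5
t=15: ŷ = 2.8 + 4.5·15 = 70.3; e = 70 − 70.3 = -0.3
t=17: ŷ = 2.8 + 4.5·17 = 79.3; e = 79.1 − 79.3 = -0.2
|e| > 1.85: t=9 (|e|=1.9) → 1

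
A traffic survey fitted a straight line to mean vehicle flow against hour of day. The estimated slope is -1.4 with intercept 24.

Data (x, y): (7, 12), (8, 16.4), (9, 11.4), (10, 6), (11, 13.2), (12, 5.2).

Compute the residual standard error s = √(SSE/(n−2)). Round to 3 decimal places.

x=7: ŷ = 24 − 1.4·7 = 14.2; r = 12 − 14.2 = -2.2
x=8: ŷ = 24 − 1.4·8 = 12.8; r = 16.4 − 12.8 = 3.6
x=9: ŷ = 24 − 1.4·9 = 11.4; r = 11.4 − 11.4 = 0
x=10: ŷ = 24 − 1.4·10 = 10; r = 6 − 10 = -4
x=11: ŷ = 24 − 1.4·11 = 8.6; r = 13.2 − 8.6 = 4.6
x=12: ŷ = 24 − 1.4·12 = 7.2; r = 5.2 − 7.2 = -2
SSE = 4.84 + 12.96 + 0 + 16 + 21.16 + 4 = 58.96
s = √(58.96/4) = √14.74 ≈ 3.839

s = 3.839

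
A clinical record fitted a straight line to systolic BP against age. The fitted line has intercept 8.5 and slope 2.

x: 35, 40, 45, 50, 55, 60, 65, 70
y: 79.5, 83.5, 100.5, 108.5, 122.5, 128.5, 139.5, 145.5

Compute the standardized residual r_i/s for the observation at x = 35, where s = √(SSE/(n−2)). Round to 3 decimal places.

x=35: ŷ = 8.5 + 2·35 = 78.5; r = 79.5 − 78.5 = 1
x=40: ŷ = 8.5 + 2·40 = 88.5; r = 83.5 − 88.5 = -5
x=45: ŷ = 8.5 + 2·45 = 98.5; r = 100.5 − 98.5 = 2
x=50: ŷ = 8.5 + 2·50 = 108.5; r = 108.5 − 108.5 = 0
x=55: ŷ = 8.5 + 2·55 = 118.5; r = 122.5 − 118.5 = 4
x=60: ŷ = 8.5 + 2·60 = 128.5; r = 128.5 − 128.5 = 0
x=65: ŷ = 8.5 + 2·65 = 138.5; r = 139.5 − 138.5 = 1
x=70: ŷ = 8.5 + 2·70 = 148.5; r = 145.5 − 148.5 = -3
SSE = 1 + 25 + 4 + 0 + 16 + 0 + 1 + 9 = 56
s = √(56/6) = 3.05505
r/s = 1 / 3.05505 = 0.327

0.327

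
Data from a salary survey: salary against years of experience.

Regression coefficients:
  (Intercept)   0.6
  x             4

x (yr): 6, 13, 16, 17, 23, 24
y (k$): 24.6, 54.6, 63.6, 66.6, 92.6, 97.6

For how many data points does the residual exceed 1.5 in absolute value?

2

x=6: ŷ = 0.6 + 4·6 = 24.6; e = 24.6 − 24.6 = 0
x=13: ŷ = 0.6 + 4·13 = 52.6; e = 54.6 − 52.6 = 2
x=16: ŷ = 0.6 + 4·16 = 64.6; e = 63.6 − 64.6 = -1
x=17: ŷ = 0.6 + 4·17 = 68.6; e = 66.6 − 68.6 = -2
x=23: ŷ = 0.6 + 4·23 = 92.6; e = 92.6 − 92.6 = 0
x=24: ŷ = 0.6 + 4·24 = 96.6; e = 97.6 − 96.6 = 1
|e| > 1.5: x=13 (|e|=2), x=17 (|e|=2) → 2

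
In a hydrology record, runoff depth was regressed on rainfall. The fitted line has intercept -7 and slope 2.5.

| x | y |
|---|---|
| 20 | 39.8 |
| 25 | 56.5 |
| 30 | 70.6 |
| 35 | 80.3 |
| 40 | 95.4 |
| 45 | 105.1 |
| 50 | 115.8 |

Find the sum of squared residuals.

x=20: ŷ = -7 + 2.5·20 = 43; e = 39.8 − 43 = -3.2
x=25: ŷ = -7 + 2.5·25 = 55.5; e = 56.5 − 55.5 = 1
x=30: ŷ = -7 + 2.5·30 = 68; e = 70.6 − 68 = 2.6
x=35: ŷ = -7 + 2.5·35 = 80.5; e = 80.3 − 80.5 = -0.2
x=40: ŷ = -7 + 2.5·40 = 93; e = 95.4 − 93 = 2.4
x=45: ŷ = -7 + 2.5·45 = 105.5; e = 105.1 − 105.5 = -0.4
x=50: ŷ = -7 + 2.5·50 = 118; e = 115.8 − 118 = -2.2
SSE = 10.24 + 1 + 6.76 + 0.04 + 5.76 + 0.16 + 4.84 = 28.8

SSE = 28.8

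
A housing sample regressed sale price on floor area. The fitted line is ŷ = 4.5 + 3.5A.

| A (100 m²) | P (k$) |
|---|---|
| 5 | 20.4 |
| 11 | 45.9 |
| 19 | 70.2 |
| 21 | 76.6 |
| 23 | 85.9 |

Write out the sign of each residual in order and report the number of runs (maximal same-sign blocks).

A=5: ŷ = 4.5 + 3.5·5 = 22; r = 20.4 − 22 = -1.6
A=11: ŷ = 4.5 + 3.5·11 = 43; r = 45.9 − 43 = 2.9
A=19: ŷ = 4.5 + 3.5·19 = 71; r = 70.2 − 71 = -0.8
A=21: ŷ = 4.5 + 3.5·21 = 78; r = 76.6 − 78 = -1.4
A=23: ŷ = 4.5 + 3.5·23 = 85; r = 85.9 − 85 = 0.9
Signs: − + − − +
Runs: −×1, +×1, −×2, +×1 → 4

4 runs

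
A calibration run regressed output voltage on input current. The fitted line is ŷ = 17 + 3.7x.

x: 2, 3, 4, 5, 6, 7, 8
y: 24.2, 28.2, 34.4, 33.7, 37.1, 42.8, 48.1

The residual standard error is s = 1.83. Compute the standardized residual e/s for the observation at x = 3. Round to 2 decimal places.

ŷ = 17 + 3.7·3 = 28.1
e = 28.2 − 28.1 = 0.1
e/s = 0.1 / 1.83 = 0.05

0.05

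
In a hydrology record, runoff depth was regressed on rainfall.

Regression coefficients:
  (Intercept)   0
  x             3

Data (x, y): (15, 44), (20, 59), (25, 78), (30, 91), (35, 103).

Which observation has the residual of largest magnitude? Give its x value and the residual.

x=15: ŷ = 3·15 = 45; r = 44 − 45 = -1
x=20: ŷ = 3·20 = 60; r = 59 − 60 = -1
x=25: ŷ = 3·25 = 75; r = 78 − 75 = 3
x=30: ŷ = 3·30 = 90; r = 91 − 90 = 1
x=35: ŷ = 3·35 = 105; r = 103 − 105 = -2
Largest |r| is 3 at x = 25, residual 3.

x = 25, r = 3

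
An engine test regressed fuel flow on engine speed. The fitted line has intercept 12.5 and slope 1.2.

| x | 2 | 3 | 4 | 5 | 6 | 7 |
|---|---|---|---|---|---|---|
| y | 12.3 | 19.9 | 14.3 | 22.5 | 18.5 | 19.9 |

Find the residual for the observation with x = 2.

ŷ = 12.5 + 1.2·2 = 14.9
e = 12.3 − 14.9 = -2.6

e = -2.6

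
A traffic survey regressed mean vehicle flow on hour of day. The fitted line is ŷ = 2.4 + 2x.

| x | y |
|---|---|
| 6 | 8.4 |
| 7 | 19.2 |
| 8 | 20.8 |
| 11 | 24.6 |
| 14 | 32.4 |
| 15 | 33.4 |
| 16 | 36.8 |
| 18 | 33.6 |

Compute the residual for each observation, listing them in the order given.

-6, 2.8, 2.4, 0.2, 2, 1, 2.4, -4.8

x=6: ŷ = 2.4 + 2·6 = 14.4; e = 8.4 − 14.4 = -6
x=7: ŷ = 2.4 + 2·7 = 16.4; e = 19.2 − 16.4 = 2.8
x=8: ŷ = 2.4 + 2·8 = 18.4; e = 20.8 − 18.4 = 2.4
x=11: ŷ = 2.4 + 2·11 = 24.4; e = 24.6 − 24.4 = 0.2
x=14: ŷ = 2.4 + 2·14 = 30.4; e = 32.4 − 30.4 = 2
x=15: ŷ = 2.4 + 2·15 = 32.4; e = 33.4 − 32.4 = 1
x=16: ŷ = 2.4 + 2·16 = 34.4; e = 36.8 − 34.4 = 2.4
x=18: ŷ = 2.4 + 2·18 = 38.4; e = 33.6 − 38.4 = -4.8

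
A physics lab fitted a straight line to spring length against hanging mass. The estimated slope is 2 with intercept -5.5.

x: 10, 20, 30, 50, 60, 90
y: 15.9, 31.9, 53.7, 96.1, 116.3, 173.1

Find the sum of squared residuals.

SSE = 17.12

x=10: ŷ = -5.5 + 2·10 = 14.5; e = 15.9 − 14.5 = 1.4
x=20: ŷ = -5.5 + 2·20 = 34.5; e = 31.9 − 34.5 = -2.6
x=30: ŷ = -5.5 + 2·30 = 54.5; e = 53.7 − 54.5 = -0.8
x=50: ŷ = -5.5 + 2·50 = 94.5; e = 96.1 − 94.5 = 1.6
x=60: ŷ = -5.5 + 2·60 = 114.5; e = 116.3 − 114.5 = 1.8
x=90: ŷ = -5.5 + 2·90 = 174.5; e = 173.1 − 174.5 = -1.4
SSE = 1.96 + 6.76 + 0.64 + 2.56 + 3.24 + 1.96 = 17.12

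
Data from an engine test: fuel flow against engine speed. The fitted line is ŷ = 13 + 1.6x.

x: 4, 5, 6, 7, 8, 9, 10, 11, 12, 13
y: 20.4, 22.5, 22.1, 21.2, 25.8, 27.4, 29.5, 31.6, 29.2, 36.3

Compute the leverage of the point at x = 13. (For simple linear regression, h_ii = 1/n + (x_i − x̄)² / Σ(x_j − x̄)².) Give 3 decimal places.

h = 0.345

x̄ = (4 + 5 + 6 + 7 + 8 + 9 + 10 + 11 + 12 + 13)/10 = 8.5
Σ(x − x̄)² = 20.25 + 12.25 + 6.25 + 2.25 + 0.25 + 0.25 + 2.25 + 6.25 + 12.25 + 20.25 = 82.5
h = 1/10 + (4.5)²/82.5 = 0.1 + 0.245455 = 0.345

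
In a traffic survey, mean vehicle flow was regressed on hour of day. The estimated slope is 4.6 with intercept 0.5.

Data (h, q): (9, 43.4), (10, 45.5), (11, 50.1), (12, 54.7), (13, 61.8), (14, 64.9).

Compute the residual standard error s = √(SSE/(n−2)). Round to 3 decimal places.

h=9: ŷ = 0.5 + 4.6·9 = 41.9; r = 43.4 − 41.9 = 1.5
h=10: ŷ = 0.5 + 4.6·10 = 46.5; r = 45.5 − 46.5 = -1
h=11: ŷ = 0.5 + 4.6·11 = 51.1; r = 50.1 − 51.1 = -1
h=12: ŷ = 0.5 + 4.6·12 = 55.7; r = 54.7 − 55.7 = -1
h=13: ŷ = 0.5 + 4.6·13 = 60.3; r = 61.8 − 60.3 = 1.5
h=14: ŷ = 0.5 + 4.6·14 = 64.9; r = 64.9 − 64.9 = 0
SSE = 2.25 + 1 + 1 + 1 + 2.25 + 0 = 7.5
s = √(7.5/4) = √1.875 ≈ 1.369

s = 1.369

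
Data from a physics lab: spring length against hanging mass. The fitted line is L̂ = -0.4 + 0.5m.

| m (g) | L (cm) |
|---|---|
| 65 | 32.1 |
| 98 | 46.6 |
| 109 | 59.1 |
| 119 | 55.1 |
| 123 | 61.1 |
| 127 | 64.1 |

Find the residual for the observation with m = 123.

L̂ = -0.4 + 0.5·123 = 61.1
r = 61.1 − 61.1 = 0

r = 0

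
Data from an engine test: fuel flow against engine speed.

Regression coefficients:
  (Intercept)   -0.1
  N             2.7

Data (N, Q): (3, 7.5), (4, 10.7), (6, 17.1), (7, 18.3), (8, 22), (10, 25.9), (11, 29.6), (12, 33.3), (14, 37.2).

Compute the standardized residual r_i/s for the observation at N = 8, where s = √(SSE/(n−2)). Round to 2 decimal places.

N=3: Q̂ = -0.1 + 2.7·3 = 8; r = 7.5 − 8 = -0.5
N=4: Q̂ = -0.1 + 2.7·4 = 10.7; r = 10.7 − 10.7 = 0
N=6: Q̂ = -0.1 + 2.7·6 = 16.1; r = 17.1 − 16.1 = 1
N=7: Q̂ = -0.1 + 2.7·7 = 18.8; r = 18.3 − 18.8 = -0.5
N=8: Q̂ = -0.1 + 2.7·8 = 21.5; r = 22 − 21.5 = 0.5
N=10: Q̂ = -0.1 + 2.7·10 = 26.9; r = 25.9 − 26.9 = -1
N=11: Q̂ = -0.1 + 2.7·11 = 29.6; r = 29.6 − 29.6 = 0
N=12: Q̂ = -0.1 + 2.7·12 = 32.3; r = 33.3 − 32.3 = 1
N=14: Q̂ = -0.1 + 2.7·14 = 37.7; r = 37.2 − 37.7 = -0.5
SSE = 0.25 + 0 + 1 + 0.25 + 0.25 + 1 + 0 + 1 + 0.25 = 4
s = √(4/7) = 0.755929
r/s = 0.5 / 0.755929 = 0.66

0.66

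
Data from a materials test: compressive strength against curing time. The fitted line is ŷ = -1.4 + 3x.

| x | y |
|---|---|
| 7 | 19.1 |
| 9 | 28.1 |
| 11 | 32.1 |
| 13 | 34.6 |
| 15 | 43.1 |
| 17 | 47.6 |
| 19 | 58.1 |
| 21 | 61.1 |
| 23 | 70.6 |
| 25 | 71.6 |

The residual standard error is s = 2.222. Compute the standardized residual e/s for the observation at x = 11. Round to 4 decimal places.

0.2250

ŷ = -1.4 + 3·11 = 31.6
e = 32.1 − 31.6 = 0.5
e/s = 0.5 / 2.222 = 0.2250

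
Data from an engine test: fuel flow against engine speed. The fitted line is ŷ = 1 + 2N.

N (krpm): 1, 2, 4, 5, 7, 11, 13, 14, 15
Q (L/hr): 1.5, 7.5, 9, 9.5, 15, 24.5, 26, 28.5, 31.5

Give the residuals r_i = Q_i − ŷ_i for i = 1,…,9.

-1.5, 2.5, 0, -1.5, 0, 1.5, -1, -0.5, 0.5

N=1: ŷ = 1 + 2·1 = 3; r = 1.5 − 3 = -1.5
N=2: ŷ = 1 + 2·2 = 5; r = 7.5 − 5 = 2.5
N=4: ŷ = 1 + 2·4 = 9; r = 9 − 9 = 0
N=5: ŷ = 1 + 2·5 = 11; r = 9.5 − 11 = -1.5
N=7: ŷ = 1 + 2·7 = 15; r = 15 − 15 = 0
N=11: ŷ = 1 + 2·11 = 23; r = 24.5 − 23 = 1.5
N=13: ŷ = 1 + 2·13 = 27; r = 26 − 27 = -1
N=14: ŷ = 1 + 2·14 = 29; r = 28.5 − 29 = -0.5
N=15: ŷ = 1 + 2·15 = 31; r = 31.5 − 31 = 0.5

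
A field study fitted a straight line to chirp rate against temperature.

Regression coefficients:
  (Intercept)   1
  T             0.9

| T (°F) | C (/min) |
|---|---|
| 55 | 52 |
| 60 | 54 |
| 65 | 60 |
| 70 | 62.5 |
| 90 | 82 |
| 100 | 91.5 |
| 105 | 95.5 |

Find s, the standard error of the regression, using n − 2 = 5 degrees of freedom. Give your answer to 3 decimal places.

s = 1.095

T=55: ŷ = 1 + 0.9·55 = 50.5; e = 52 − 50.5 = 1.5
T=60: ŷ = 1 + 0.9·60 = 55; e = 54 − 55 = -1
T=65: ŷ = 1 + 0.9·65 = 59.5; e = 60 − 59.5 = 0.5
T=70: ŷ = 1 + 0.9·70 = 64; e = 62.5 − 64 = -1.5
T=90: ŷ = 1 + 0.9·90 = 82; e = 82 − 82 = 0
T=100: ŷ = 1 + 0.9·100 = 91; e = 91.5 − 91 = 0.5
T=105: ŷ = 1 + 0.9·105 = 95.5; e = 95.5 − 95.5 = 0
SSE = 2.25 + 1 + 0.25 + 2.25 + 0 + 0.25 + 0 = 6
s = √(6/5) = √1.2 ≈ 1.095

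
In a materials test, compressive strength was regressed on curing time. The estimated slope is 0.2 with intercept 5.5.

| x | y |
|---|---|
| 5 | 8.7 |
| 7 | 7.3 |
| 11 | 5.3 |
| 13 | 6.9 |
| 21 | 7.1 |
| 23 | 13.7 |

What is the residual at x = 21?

ŷ = 5.5 + 0.2·21 = 9.7
e = 7.1 − 9.7 = -2.6

e = -2.6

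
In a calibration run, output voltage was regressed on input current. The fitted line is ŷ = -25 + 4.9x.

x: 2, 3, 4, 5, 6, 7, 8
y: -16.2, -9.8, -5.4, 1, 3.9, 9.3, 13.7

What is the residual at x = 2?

e = -1

ŷ = -25 + 4.9·2 = -15.2
e = -16.2 − (-15.2) = -1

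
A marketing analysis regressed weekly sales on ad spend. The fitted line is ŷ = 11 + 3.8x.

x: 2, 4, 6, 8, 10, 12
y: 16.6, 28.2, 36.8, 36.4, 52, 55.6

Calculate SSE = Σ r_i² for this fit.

SSE = 52

x=2: ŷ = 11 + 3.8·2 = 18.6; r = 16.6 − 18.6 = -2
x=4: ŷ = 11 + 3.8·4 = 26.2; r = 28.2 − 26.2 = 2
x=6: ŷ = 11 + 3.8·6 = 33.8; r = 36.8 − 33.8 = 3
x=8: ŷ = 11 + 3.8·8 = 41.4; r = 36.4 − 41.4 = -5
x=10: ŷ = 11 + 3.8·10 = 49; r = 52 − 49 = 3
x=12: ŷ = 11 + 3.8·12 = 56.6; r = 55.6 − 56.6 = -1
SSE = 4 + 4 + 9 + 25 + 9 + 1 = 52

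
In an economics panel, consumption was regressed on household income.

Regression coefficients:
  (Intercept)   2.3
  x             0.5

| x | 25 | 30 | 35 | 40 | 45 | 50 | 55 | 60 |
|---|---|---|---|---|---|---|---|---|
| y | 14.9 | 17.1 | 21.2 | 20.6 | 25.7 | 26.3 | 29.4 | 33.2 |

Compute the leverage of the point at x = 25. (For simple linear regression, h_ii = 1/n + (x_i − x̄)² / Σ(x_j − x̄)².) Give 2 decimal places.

x̄ = (25 + 30 + 35 + 40 + 45 + 50 + 55 + 60)/8 = 42.5
Σ(x − x̄)² = 306.25 + 156.25 + 56.25 + 6.25 + 6.25 + 56.25 + 156.25 + 306.25 = 1050
h = 1/8 + (-17.5)²/1050 = 0.125 + 0.291667 = 0.42

h = 0.42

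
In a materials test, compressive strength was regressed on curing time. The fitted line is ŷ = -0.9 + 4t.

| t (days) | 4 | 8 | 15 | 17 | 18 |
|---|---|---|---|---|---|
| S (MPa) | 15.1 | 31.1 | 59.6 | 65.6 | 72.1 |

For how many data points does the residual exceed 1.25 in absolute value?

1

t=4: ŷ = -0.9 + 4·4 = 15.1; e = 15.1 − 15.1 = 0
t=8: ŷ = -0.9 + 4·8 = 31.1; e = 31.1 − 31.1 = 0
t=15: ŷ = -0.9 + 4·15 = 59.1; e = 59.6 − 59.1 = 0.5
t=17: ŷ = -0.9 + 4·17 = 67.1; e = 65.6 − 67.1 = -1.5
t=18: ŷ = -0.9 + 4·18 = 71.1; e = 72.1 − 71.1 = 1
|e| > 1.25: t=17 (|e|=1.5) → 1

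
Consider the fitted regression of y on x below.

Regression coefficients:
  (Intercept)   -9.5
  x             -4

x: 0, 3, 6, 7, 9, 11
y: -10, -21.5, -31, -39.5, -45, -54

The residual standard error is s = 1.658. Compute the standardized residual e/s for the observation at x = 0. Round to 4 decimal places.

ŷ = -9.5 − 4·0 = -9.5
e = -10 − (-9.5) = -0.5
e/s = -0.5 / 1.658 = -0.3016

-0.3016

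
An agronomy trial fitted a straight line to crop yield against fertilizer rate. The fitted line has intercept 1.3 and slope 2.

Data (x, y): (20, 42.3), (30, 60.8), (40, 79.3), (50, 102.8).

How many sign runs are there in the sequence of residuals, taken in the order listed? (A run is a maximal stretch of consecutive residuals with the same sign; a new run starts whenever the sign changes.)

3 runs

x=20: ŷ = 1.3 + 2·20 = 41.3; e = 42.3 − 41.3 = 1
x=30: ŷ = 1.3 + 2·30 = 61.3; e = 60.8 − 61.3 = -0.5
x=40: ŷ = 1.3 + 2·40 = 81.3; e = 79.3 − 81.3 = -2
x=50: ŷ = 1.3 + 2·50 = 101.3; e = 102.8 − 101.3 = 1.5
Signs: + − − +
Runs: +×1, −×2, +×1 → 3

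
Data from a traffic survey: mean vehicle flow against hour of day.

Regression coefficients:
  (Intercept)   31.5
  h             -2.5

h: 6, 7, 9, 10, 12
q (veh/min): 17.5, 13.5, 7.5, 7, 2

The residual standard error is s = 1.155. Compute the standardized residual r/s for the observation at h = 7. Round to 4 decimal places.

-0.4329

ŷ = 31.5 − 2.5·7 = 14
r = 13.5 − 14 = -0.5
r/s = -0.5 / 1.155 = -0.4329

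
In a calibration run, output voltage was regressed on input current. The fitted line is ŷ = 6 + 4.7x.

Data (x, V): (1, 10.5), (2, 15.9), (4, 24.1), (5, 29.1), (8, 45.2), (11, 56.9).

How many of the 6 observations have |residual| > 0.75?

2

x=1: ŷ = 6 + 4.7·1 = 10.7; e = 10.5 − 10.7 = -0.2
x=2: ŷ = 6 + 4.7·2 = 15.4; e = 15.9 − 15.4 = 0.5
x=4: ŷ = 6 + 4.7·4 = 24.8; e = 24.1 − 24.8 = -0.7
x=5: ŷ = 6 + 4.7·5 = 29.5; e = 29.1 − 29.5 = -0.4
x=8: ŷ = 6 + 4.7·8 = 43.6; e = 45.2 − 43.6 = 1.6
x=11: ŷ = 6 + 4.7·11 = 57.7; e = 56.9 − 57.7 = -0.8
|e| > 0.75: x=8 (|e|=1.6), x=11 (|e|=0.8) → 2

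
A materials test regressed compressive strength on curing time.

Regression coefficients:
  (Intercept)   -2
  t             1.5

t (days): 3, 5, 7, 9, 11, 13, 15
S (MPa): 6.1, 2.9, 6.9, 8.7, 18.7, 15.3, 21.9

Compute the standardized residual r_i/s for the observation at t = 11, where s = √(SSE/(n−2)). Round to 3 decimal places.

t=3: ŷ = -2 + 1.5·3 = 2.5; r = 6.1 − 2.5 = 3.6
t=5: ŷ = -2 + 1.5·5 = 5.5; r = 2.9 − 5.5 = -2.6
t=7: ŷ = -2 + 1.5·7 = 8.5; r = 6.9 − 8.5 = -1.6
t=9: ŷ = -2 + 1.5·9 = 11.5; r = 8.7 − 11.5 = -2.8
t=11: ŷ = -2 + 1.5·11 = 14.5; r = 18.7 − 14.5 = 4.2
t=13: ŷ = -2 + 1.5·13 = 17.5; r = 15.3 − 17.5 = -2.2
t=15: ŷ = -2 + 1.5·15 = 20.5; r = 21.9 − 20.5 = 1.4
SSE = 12.96 + 6.76 + 2.56 + 7.84 + 17.64 + 4.84 + 1.96 = 54.56
s = √(54.56/5) = 3.30333
r/s = 4.2 / 3.30333 = 1.271

1.271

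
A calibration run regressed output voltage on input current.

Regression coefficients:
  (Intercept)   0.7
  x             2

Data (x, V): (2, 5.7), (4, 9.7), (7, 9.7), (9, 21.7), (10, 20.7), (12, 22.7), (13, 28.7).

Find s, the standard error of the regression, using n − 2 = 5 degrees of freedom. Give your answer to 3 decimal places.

x=2: V̂ = 0.7 + 2·2 = 4.7; r = 5.7 − 4.7 = 1
x=4: V̂ = 0.7 + 2·4 = 8.7; r = 9.7 − 8.7 = 1
x=7: V̂ = 0.7 + 2·7 = 14.7; r = 9.7 − 14.7 = -5
x=9: V̂ = 0.7 + 2·9 = 18.7; r = 21.7 − 18.7 = 3
x=10: V̂ = 0.7 + 2·10 = 20.7; r = 20.7 − 20.7 = 0
x=12: V̂ = 0.7 + 2·12 = 24.7; r = 22.7 − 24.7 = -2
x=13: V̂ = 0.7 + 2·13 = 26.7; r = 28.7 − 26.7 = 2
SSE = 1 + 1 + 25 + 9 + 0 + 4 + 4 = 44
s = √(44/5) = √8.8 ≈ 2.966

s = 2.966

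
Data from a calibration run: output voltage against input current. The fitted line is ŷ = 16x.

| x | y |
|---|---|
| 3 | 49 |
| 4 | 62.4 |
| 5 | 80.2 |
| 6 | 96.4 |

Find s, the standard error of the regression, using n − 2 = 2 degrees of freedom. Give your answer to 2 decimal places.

s = 1.37

x=3: ŷ = 16·3 = 48; e = 49 − 48 = 1
x=4: ŷ = 16·4 = 64; e = 62.4 − 64 = -1.6
x=5: ŷ = 16·5 = 80; e = 80.2 − 80 = 0.2
x=6: ŷ = 16·6 = 96; e = 96.4 − 96 = 0.4
SSE = 1 + 2.56 + 0.04 + 0.16 = 3.76
s = √(3.76/2) = √1.88 ≈ 1.37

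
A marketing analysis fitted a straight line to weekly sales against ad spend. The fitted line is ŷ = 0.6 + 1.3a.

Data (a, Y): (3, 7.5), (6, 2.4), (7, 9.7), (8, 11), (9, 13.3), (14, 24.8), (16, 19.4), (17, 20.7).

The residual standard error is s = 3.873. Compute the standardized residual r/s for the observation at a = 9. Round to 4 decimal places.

0.2582

ŷ = 0.6 + 1.3·9 = 12.3
r = 13.3 − 12.3 = 1
r/s = 1 / 3.873 = 0.2582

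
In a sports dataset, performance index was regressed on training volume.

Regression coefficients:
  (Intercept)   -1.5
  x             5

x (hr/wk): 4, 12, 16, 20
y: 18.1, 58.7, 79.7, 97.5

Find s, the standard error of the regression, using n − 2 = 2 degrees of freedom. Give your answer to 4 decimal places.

s = 1.1489

x=4: ŷ = -1.5 + 5·4 = 18.5; e = 18.1 − 18.5 = -0.4
x=12: ŷ = -1.5 + 5·12 = 58.5; e = 58.7 − 58.5 = 0.2
x=16: ŷ = -1.5 + 5·16 = 78.5; e = 79.7 − 78.5 = 1.2
x=20: ŷ = -1.5 + 5·20 = 98.5; e = 97.5 − 98.5 = -1
SSE = 0.16 + 0.04 + 1.44 + 1 = 2.64
s = √(2.64/2) = √1.32 ≈ 1.1489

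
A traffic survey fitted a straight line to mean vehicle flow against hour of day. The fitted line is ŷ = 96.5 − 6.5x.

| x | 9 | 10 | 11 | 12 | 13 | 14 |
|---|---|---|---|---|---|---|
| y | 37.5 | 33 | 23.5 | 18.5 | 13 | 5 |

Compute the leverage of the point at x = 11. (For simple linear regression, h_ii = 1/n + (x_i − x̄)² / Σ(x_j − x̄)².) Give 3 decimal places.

h = 0.181

x̄ = (9 + 10 + 11 + 12 + 13 + 14)/6 = 11.5
Σ(x − x̄)² = 6.25 + 2.25 + 0.25 + 0.25 + 2.25 + 6.25 = 17.5
h = 1/6 + (-0.5)²/17.5 = 0.166667 + 0.0142857 = 0.181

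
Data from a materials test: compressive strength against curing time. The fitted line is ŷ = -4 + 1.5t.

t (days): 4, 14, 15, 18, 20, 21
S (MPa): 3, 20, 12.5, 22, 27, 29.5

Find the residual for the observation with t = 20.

ŷ = -4 + 1.5·20 = 26
e = 27 − 26 = 1

e = 1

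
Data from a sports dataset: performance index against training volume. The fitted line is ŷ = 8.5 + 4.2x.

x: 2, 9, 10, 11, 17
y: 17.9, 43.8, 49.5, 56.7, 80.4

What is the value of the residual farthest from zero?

x=2: ŷ = 8.5 + 4.2·2 = 16.9; e = 17.9 − 16.9 = 1
x=9: ŷ = 8.5 + 4.2·9 = 46.3; e = 43.8 − 46.3 = -2.5
x=10: ŷ = 8.5 + 4.2·10 = 50.5; e = 49.5 − 50.5 = -1
x=11: ŷ = 8.5 + 4.2·11 = 54.7; e = 56.7 − 54.7 = 2
x=17: ŷ = 8.5 + 4.2·17 = 79.9; e = 80.4 − 79.9 = 0.5
Largest |e| is 2.5 at x = 9, residual -2.5.

e = -2.5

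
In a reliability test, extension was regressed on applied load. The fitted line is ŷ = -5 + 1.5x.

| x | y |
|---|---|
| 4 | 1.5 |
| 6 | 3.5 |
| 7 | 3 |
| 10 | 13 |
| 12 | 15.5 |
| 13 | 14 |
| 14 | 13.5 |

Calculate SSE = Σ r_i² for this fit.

x=4: ŷ = -5 + 1.5·4 = 1; r = 1.5 − 1 = 0.5
x=6: ŷ = -5 + 1.5·6 = 4; r = 3.5 − 4 = -0.5
x=7: ŷ = -5 + 1.5·7 = 5.5; r = 3 − 5.5 = -2.5
x=10: ŷ = -5 + 1.5·10 = 10; r = 13 − 10 = 3
x=12: ŷ = -5 + 1.5·12 = 13; r = 15.5 − 13 = 2.5
x=13: ŷ = -5 + 1.5·13 = 14.5; r = 14 − 14.5 = -0.5
x=14: ŷ = -5 + 1.5·14 = 16; r = 13.5 − 16 = -2.5
SSE = 0.25 + 0.25 + 6.25 + 9 + 6.25 + 0.25 + 6.25 = 28.5

SSE = 28.5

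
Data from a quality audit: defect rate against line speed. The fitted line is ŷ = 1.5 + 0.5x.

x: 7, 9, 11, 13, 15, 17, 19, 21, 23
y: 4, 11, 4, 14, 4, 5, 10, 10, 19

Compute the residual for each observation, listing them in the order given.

-1, 5, -3, 6, -5, -5, -1, -2, 6

x=7: ŷ = 1.5 + 0.5·7 = 5; e = 4 − 5 = -1
x=9: ŷ = 1.5 + 0.5·9 = 6; e = 11 − 6 = 5
x=11: ŷ = 1.5 + 0.5·11 = 7; e = 4 − 7 = -3
x=13: ŷ = 1.5 + 0.5·13 = 8; e = 14 − 8 = 6
x=15: ŷ = 1.5 + 0.5·15 = 9; e = 4 − 9 = -5
x=17: ŷ = 1.5 + 0.5·17 = 10; e = 5 − 10 = -5
x=19: ŷ = 1.5 + 0.5·19 = 11; e = 10 − 11 = -1
x=21: ŷ = 1.5 + 0.5·21 = 12; e = 10 − 12 = -2
x=23: ŷ = 1.5 + 0.5·23 = 13; e = 19 − 13 = 6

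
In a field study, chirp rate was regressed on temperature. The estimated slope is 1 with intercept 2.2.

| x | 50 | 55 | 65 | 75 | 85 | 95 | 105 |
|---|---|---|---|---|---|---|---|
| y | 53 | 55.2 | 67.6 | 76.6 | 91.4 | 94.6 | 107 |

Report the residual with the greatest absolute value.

r = 4.2

x=50: ŷ = 2.2 + 50 = 52.2; r = 53 − 52.2 = 0.8
x=55: ŷ = 2.2 + 55 = 57.2; r = 55.2 − 57.2 = -2
x=65: ŷ = 2.2 + 65 = 67.2; r = 67.6 − 67.2 = 0.4
x=75: ŷ = 2.2 + 75 = 77.2; r = 76.6 − 77.2 = -0.6
x=85: ŷ = 2.2 + 85 = 87.2; r = 91.4 − 87.2 = 4.2
x=95: ŷ = 2.2 + 95 = 97.2; r = 94.6 − 97.2 = -2.6
x=105: ŷ = 2.2 + 105 = 107.2; r = 107 − 107.2 = -0.2
Largest |r| is 4.2 at x = 85, residual 4.2.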